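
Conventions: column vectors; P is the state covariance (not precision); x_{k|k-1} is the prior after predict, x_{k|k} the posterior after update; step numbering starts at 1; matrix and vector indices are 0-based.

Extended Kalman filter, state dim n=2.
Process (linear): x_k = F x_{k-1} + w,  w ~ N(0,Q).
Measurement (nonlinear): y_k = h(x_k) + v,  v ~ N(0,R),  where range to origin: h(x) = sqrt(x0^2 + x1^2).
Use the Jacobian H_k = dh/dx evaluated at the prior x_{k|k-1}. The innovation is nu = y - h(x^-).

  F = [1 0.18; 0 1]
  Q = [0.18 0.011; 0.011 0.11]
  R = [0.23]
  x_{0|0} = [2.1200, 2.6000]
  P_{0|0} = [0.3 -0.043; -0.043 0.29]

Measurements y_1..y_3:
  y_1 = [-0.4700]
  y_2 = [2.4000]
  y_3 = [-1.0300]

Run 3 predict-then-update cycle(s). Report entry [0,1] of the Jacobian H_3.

H_jac[0,1] = 0.7110

step 1: x^-=[2.5880, 2.6000]  P^-=[0.4739 0.0202; 0.0202 0.4000]  H_jac=[0.7055 0.7087]  S=[0.6870]  K=[0.5075; 0.4334]  nu=[-4.1385]  x^+=[0.4877, 0.8063]  P^+=[0.2970 -0.1309; -0.1309 0.2710]
step 2: x^-=[0.6328, 0.8063]  P^-=[0.4386 -0.0711; -0.0711 0.3810]  H_jac=[0.6174 0.7867]  S=[0.5638]  K=[0.3810; 0.4536]  nu=[1.3750]  x^+=[1.1568, 1.4300]  P^+=[0.3568 -0.1686; -0.1686 0.2649]
step 3: x^-=[1.4142, 1.4300]  P^-=[0.4847 -0.1099; -0.1099 0.3749]  H_jac=[0.7031 0.7110]  S=[0.5493]  K=[0.4781; 0.3447]  nu=[-3.0412]  x^+=[-0.0400, 0.3819]  P^+=[0.3591 -0.2004; -0.2004 0.3097]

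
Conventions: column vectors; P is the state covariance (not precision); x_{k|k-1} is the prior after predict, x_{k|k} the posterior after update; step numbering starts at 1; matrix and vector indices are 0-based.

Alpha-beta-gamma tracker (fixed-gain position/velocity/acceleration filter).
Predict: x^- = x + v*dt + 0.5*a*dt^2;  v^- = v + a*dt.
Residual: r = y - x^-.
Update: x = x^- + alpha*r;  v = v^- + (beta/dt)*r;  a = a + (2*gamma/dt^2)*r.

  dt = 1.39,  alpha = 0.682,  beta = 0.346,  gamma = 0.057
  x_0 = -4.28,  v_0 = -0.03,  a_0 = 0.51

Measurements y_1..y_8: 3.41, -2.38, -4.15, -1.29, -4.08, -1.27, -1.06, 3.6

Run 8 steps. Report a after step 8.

a_post = 0.2692

step 1: x_pred=-3.8290  r=7.2390  x^+=1.1080  v^+=2.4808  a^+=0.9371
step 2: x_pred=5.4617  r=-7.8417  x^+=0.1137  v^+=1.8315  a^+=0.4744
step 3: x_pred=3.1178  r=-7.2678  x^+=-1.8389  v^+=0.6819  a^+=0.0456
step 4: x_pred=-0.8470  r=-0.4430  x^+=-1.1491  v^+=0.6350  a^+=0.0195
step 5: x_pred=-0.2476  r=-3.8324  x^+=-2.8613  v^+=-0.2919  a^+=-0.2066
step 6: x_pred=-3.4666  r=2.1966  x^+=-1.9685  v^+=-0.0323  a^+=-0.0770
step 7: x_pred=-2.0879  r=1.0279  x^+=-1.3869  v^+=0.1165  a^+=-0.0164
step 8: x_pred=-1.2408  r=4.8408  x^+=2.0606  v^+=1.2987  a^+=0.2692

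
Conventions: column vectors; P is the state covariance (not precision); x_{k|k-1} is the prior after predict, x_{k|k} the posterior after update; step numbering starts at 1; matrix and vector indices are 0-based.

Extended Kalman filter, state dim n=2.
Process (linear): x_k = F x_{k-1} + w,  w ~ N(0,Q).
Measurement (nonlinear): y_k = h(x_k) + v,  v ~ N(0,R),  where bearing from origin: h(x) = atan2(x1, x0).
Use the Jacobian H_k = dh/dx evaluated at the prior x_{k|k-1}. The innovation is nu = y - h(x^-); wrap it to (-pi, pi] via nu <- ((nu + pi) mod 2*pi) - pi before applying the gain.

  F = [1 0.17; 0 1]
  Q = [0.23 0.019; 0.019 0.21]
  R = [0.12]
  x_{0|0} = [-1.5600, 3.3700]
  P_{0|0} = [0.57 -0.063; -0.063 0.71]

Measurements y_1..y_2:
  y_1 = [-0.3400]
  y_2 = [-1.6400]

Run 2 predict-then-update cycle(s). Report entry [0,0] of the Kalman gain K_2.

K[0,0] = -0.8268

step 1: x^-=[-0.9871, 3.3700]  P^-=[0.7991 0.0767; 0.0767 0.9200]  H_jac=[-0.2733 -0.0800]  S=[0.1889]  K=[-1.1884; -0.5007]  nu=[-2.1957]  x^+=[1.6223, 4.4695]  P^+=[0.5323 -0.0357; -0.0357 0.8726]
step 2: x^-=[2.3821, 4.4695]  P^-=[0.7753 0.1316; 0.1316 1.0826]  H_jac=[-0.1742 0.0929]  S=[0.1486]  K=[-0.8268; 0.5222]  nu=[-2.7211]  x^+=[4.6319, 3.0486]  P^+=[0.6738 0.1958; 0.1958 1.0421]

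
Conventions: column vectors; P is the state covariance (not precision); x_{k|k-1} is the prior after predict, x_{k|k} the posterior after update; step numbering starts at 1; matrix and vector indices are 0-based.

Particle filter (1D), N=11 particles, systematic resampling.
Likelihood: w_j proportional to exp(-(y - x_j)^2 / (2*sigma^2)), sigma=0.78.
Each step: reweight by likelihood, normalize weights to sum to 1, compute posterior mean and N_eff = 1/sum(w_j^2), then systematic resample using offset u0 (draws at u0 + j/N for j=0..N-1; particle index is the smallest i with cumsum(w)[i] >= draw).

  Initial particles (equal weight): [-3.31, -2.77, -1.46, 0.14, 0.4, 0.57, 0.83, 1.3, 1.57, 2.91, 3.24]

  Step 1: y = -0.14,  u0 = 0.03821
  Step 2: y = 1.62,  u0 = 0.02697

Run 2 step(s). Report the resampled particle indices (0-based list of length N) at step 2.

step 1: w=[0.0001, 0.0010, 0.0710, 0.2789, 0.2340, 0.1965, 0.1373, 0.0541, 0.0269, 0.0001, 0.0000]  mean=0.3649  Neff=5.0326  idx=[2, 3, 3, 3, 4, 4, 4, 5, 5, 6, 7]
step 2: w=[0.0001, 0.0446, 0.0446, 0.0446, 0.0794, 0.0794, 0.0794, 0.1091, 0.1091, 0.1616, 0.2481]  mean=0.6949  Neff=7.3344  idx=[1, 3, 4, 6, 7, 8, 8, 9, 10, 10, 10]

resampled_idx = [1, 3, 4, 6, 7, 8, 8, 9, 10, 10, 10]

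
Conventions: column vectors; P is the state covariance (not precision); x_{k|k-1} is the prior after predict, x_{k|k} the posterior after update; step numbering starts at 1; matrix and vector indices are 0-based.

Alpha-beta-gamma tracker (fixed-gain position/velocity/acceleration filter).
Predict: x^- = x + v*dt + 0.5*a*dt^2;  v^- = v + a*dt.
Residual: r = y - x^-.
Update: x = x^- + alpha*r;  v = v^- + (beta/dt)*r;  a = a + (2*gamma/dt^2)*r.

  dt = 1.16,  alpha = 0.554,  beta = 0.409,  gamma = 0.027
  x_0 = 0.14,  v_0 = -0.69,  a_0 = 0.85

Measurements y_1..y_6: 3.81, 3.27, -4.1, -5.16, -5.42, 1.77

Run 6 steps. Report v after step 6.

v_post = 1.4852

step 1: x_pred=-0.0885  r=3.8985  x^+=2.0713  v^+=1.6706  a^+=1.0065
step 2: x_pred=4.6863  r=-1.4163  x^+=3.9016  v^+=2.3387  a^+=0.9496
step 3: x_pred=7.2534  r=-11.3534  x^+=0.9636  v^+=-0.5628  a^+=0.4940
step 4: x_pred=0.6431  r=-5.8031  x^+=-2.5718  v^+=-2.0359  a^+=0.2611
step 5: x_pred=-4.7578  r=-0.6622  x^+=-5.1246  v^+=-1.9665  a^+=0.2345
step 6: x_pred=-7.2480  r=9.0180  x^+=-2.2520  v^+=1.4852  a^+=0.5964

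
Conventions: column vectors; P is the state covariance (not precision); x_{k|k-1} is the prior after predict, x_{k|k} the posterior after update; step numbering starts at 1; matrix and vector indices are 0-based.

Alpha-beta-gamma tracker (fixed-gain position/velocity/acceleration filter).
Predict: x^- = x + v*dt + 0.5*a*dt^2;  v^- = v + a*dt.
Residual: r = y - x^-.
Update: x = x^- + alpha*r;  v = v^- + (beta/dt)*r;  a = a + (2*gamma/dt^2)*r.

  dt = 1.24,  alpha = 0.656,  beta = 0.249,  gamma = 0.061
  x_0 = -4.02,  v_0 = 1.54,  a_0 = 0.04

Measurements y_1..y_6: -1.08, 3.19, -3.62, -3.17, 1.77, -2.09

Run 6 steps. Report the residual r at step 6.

resid = -1.6634

step 1: x_pred=-2.0796  r=0.9996  x^+=-1.4239  v^+=1.7903  a^+=0.1193
step 2: x_pred=0.8879  r=2.3021  x^+=2.3981  v^+=2.4006  a^+=0.3020
step 3: x_pred=5.6069  r=-9.2269  x^+=-0.4459  v^+=0.9222  a^+=-0.4301
step 4: x_pred=0.3669  r=-3.5369  x^+=-1.9533  v^+=-0.3214  a^+=-0.7108
step 5: x_pred=-2.8983  r=4.6683  x^+=0.1641  v^+=-0.2653  a^+=-0.3404
step 6: x_pred=-0.4266  r=-1.6634  x^+=-1.5178  v^+=-1.0214  a^+=-0.4723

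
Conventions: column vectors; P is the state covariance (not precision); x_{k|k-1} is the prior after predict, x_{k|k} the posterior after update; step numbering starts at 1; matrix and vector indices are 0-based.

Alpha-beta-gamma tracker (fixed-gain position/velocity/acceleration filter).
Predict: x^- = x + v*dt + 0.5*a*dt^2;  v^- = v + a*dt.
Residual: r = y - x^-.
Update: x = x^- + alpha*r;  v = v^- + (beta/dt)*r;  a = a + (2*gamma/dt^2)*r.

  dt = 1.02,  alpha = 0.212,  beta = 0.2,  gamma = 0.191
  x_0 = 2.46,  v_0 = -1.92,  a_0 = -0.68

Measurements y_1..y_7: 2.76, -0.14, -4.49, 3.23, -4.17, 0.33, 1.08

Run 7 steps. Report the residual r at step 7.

resid = -4.0964

step 1: x_pred=0.1479  r=2.6121  x^+=0.7016  v^+=-2.1014  a^+=0.2791
step 2: x_pred=-1.2966  r=1.1566  x^+=-1.0514  v^+=-1.5900  a^+=0.7038
step 3: x_pred=-2.3071  r=-2.1829  x^+=-2.7699  v^+=-1.3001  a^+=-0.0977
step 4: x_pred=-4.1468  r=7.3768  x^+=-2.5830  v^+=0.0466  a^+=2.6108
step 5: x_pred=-1.1773  r=-2.9927  x^+=-1.8117  v^+=2.1228  a^+=1.5120
step 6: x_pred=1.1401  r=-0.8101  x^+=0.9683  v^+=3.5062  a^+=1.2145
step 7: x_pred=5.1764  r=-4.0964  x^+=4.3080  v^+=3.9418  a^+=-0.2895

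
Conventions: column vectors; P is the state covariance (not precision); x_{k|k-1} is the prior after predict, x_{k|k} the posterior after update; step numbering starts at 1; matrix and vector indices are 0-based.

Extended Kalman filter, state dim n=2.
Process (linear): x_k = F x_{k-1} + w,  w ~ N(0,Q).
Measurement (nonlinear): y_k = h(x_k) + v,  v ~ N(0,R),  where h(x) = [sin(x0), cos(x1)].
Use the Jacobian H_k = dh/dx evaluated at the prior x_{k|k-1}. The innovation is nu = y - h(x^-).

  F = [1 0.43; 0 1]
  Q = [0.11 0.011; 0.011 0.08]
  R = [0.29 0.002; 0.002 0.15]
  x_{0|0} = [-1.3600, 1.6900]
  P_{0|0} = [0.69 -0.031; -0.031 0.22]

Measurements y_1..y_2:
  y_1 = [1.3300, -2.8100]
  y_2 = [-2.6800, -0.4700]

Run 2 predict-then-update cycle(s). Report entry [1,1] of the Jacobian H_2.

step 1: x^-=[-0.6333, 1.6900]  P^-=[0.8140 0.0746; 0.0746 0.3000]  H_jac=[0.8061 0.0000; 0.0000 -0.9929]  S=[0.8189 -0.0577; -0.0577 0.4458]  K=[0.7968 -0.0630; 0.0266 -0.6648]  nu=[1.9218, -2.6911]  x^+=[1.0676, 3.5301]  P^+=[0.2865 0.0079; 0.0079 0.1004]
step 2: x^-=[2.5855, 3.5301]  P^-=[0.4219 0.0621; 0.0621 0.1804]  H_jac=[-0.8493 0.0000; 0.0000 0.3788]  S=[0.5943 -0.0180; -0.0180 0.1759]  K=[-0.6007 0.0723; -0.0772 0.3806]  nu=[-3.2078, 0.4555]  x^+=[4.5454, 3.9511]  P^+=[0.2049 0.0255; 0.0255 0.1503]

H_jac[1,1] = 0.3788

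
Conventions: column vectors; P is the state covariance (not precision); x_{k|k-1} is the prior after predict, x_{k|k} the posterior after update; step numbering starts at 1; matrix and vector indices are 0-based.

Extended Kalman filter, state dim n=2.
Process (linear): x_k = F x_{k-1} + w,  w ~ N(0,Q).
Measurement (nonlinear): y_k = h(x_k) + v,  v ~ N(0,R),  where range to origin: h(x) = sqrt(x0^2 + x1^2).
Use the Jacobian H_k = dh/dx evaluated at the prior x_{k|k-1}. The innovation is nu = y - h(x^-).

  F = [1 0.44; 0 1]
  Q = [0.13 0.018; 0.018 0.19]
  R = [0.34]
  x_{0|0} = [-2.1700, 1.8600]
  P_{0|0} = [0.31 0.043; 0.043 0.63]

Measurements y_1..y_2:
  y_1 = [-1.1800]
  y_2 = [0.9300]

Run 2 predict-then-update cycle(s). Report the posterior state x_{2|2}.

x_post = [-0.9564, -0.1684]

step 1: x^-=[-1.3516, 1.8600]  P^-=[0.5998 0.3382; 0.3382 0.8200]  H_jac=[-0.5879 0.8090]  S=[0.7622]  K=[-0.1036; 0.6094]  nu=[-3.4792]  x^+=[-0.9910, -0.2604]  P^+=[0.5916 0.3863; 0.3863 0.5369]
step 2: x^-=[-1.1056, -0.2604]  P^-=[1.1655 0.6406; 0.6406 0.7269]  H_jac=[-0.9734 -0.2292]  S=[1.7684]  K=[-0.7246; -0.4468]  nu=[-0.2058]  x^+=[-0.9564, -0.1684]  P^+=[0.2371 0.0680; 0.0680 0.3738]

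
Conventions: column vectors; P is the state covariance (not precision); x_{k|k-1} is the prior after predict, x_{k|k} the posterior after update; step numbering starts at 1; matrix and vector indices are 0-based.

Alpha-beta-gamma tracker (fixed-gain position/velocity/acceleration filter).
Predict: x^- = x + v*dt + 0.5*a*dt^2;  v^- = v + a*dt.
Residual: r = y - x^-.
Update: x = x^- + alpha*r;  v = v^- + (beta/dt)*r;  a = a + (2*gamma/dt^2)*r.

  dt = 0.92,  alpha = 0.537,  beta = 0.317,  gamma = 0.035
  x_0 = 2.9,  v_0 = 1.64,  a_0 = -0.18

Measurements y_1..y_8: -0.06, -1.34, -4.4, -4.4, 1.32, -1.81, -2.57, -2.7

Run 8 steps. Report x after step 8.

step 1: x_pred=4.3326  r=-4.3926  x^+=1.9738  v^+=-0.0391  a^+=-0.5433
step 2: x_pred=1.7079  r=-3.0479  x^+=0.0712  v^+=-1.5892  a^+=-0.7954
step 3: x_pred=-1.7275  r=-2.6725  x^+=-3.1626  v^+=-3.2417  a^+=-1.0164
step 4: x_pred=-6.5751  r=2.1751  x^+=-5.4071  v^+=-3.4273  a^+=-0.8365
step 5: x_pred=-8.9142  r=10.2342  x^+=-3.4185  v^+=-0.6705  a^+=0.0099
step 6: x_pred=-4.0311  r=2.2211  x^+=-2.8384  v^+=0.1039  a^+=0.1936
step 7: x_pred=-2.6609  r=0.0909  x^+=-2.6121  v^+=0.3133  a^+=0.2011
step 8: x_pred=-2.2387  r=-0.4613  x^+=-2.4864  v^+=0.3394  a^+=0.1630

x_post = -2.4864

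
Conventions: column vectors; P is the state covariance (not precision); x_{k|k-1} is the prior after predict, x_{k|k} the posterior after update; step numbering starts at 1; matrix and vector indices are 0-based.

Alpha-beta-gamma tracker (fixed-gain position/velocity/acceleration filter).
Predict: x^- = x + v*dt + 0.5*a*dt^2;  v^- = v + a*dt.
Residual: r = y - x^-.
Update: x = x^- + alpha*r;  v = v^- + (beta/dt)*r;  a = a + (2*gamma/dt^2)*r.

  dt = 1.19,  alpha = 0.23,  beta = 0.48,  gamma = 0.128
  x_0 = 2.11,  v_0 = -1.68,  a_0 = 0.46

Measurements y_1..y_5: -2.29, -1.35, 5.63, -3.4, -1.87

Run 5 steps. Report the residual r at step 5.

resid = -6.9177

step 1: x_pred=0.4365  r=-2.7265  x^+=-0.1906  v^+=-2.2324  a^+=-0.0329
step 2: x_pred=-2.8704  r=1.5204  x^+=-2.5207  v^+=-1.6582  a^+=0.2420
step 3: x_pred=-4.3227  r=9.9527  x^+=-2.0336  v^+=2.6442  a^+=2.0412
step 4: x_pred=2.5583  r=-5.9583  x^+=1.1879  v^+=2.6699  a^+=0.9641
step 5: x_pred=5.0477  r=-6.9177  x^+=3.4566  v^+=1.0268  a^+=-0.2865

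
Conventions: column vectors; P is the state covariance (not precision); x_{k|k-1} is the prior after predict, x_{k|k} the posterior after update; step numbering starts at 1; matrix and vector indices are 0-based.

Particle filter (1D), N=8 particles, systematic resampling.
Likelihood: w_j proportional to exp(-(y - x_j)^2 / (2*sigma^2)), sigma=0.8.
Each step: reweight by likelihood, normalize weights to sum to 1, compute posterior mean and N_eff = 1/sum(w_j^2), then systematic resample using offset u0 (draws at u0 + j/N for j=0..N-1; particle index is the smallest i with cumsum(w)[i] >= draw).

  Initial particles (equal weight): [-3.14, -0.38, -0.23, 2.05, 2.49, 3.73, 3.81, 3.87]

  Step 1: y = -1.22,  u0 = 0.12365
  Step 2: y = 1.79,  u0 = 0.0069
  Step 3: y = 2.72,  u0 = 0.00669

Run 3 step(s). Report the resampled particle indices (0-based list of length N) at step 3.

step 1: w=[0.0511, 0.5250, 0.4236, 0.0002, 0.0000, 0.0000, 0.0000, 0.0000]  mean=-0.4570  Neff=2.1849  idx=[1, 1, 1, 1, 2, 2, 2, 2]
step 2: w=[0.0949, 0.0949, 0.0949, 0.0949, 0.1551, 0.1551, 0.1551, 0.1551]  mean=-0.2869  Neff=7.5619  idx=[0, 1, 2, 4, 4, 5, 6, 7]
step 3: w=[0.0760, 0.0760, 0.0760, 0.1544, 0.1544, 0.1544, 0.1544, 0.1544]  mean=-0.2642  Neff=7.3244  idx=[0, 1, 3, 3, 4, 5, 6, 7]

resampled_idx = [0, 1, 3, 3, 4, 5, 6, 7]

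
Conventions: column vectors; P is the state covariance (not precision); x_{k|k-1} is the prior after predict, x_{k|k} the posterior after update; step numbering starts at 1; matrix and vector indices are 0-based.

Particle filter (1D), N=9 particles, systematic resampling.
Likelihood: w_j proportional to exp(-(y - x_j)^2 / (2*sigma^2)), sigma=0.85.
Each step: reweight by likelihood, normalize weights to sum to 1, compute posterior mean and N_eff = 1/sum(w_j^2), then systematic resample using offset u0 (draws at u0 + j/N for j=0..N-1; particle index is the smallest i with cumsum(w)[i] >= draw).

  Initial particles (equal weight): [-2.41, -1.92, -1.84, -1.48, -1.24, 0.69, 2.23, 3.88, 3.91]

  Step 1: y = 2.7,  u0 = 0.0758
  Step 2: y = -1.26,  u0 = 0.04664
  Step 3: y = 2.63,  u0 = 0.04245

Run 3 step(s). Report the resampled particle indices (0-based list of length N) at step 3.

resampled_idx = [0, 1, 2, 3, 4, 5, 6, 7, 8]

step 1: w=[0.0000, 0.0000, 0.0000, 0.0000, 0.0000, 0.0367, 0.5158, 0.2293, 0.2182]  mean=2.9183  Neff=2.7205  idx=[6, 6, 6, 6, 6, 7, 7, 8, 8]
step 2: w=[0.2000, 0.2000, 0.2000, 0.2000, 0.2000, 0.0000, 0.0000, 0.0000, 0.0000]  mean=2.2301  Neff=5.0004  idx=[0, 0, 1, 1, 2, 3, 3, 4, 4]
step 3: w=[0.1111, 0.1111, 0.1111, 0.1111, 0.1111, 0.1111, 0.1111, 0.1111, 0.1111]  mean=2.2300  Neff=9.0000  idx=[0, 1, 2, 3, 4, 5, 6, 7, 8]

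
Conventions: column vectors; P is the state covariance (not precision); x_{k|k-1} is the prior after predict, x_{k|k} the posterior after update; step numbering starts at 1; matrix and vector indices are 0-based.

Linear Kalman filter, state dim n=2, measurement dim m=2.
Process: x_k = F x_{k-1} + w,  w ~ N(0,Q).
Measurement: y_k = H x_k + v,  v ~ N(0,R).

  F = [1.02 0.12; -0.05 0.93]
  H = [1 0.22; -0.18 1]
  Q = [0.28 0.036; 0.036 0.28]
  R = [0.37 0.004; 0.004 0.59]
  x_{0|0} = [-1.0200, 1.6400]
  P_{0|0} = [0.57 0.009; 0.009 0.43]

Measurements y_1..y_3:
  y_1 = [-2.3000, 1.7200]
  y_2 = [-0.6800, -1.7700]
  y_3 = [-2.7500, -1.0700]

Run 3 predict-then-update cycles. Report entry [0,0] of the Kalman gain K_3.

step 1: x^-=[-0.8436, 1.5762]  P^-=[0.8814 0.0634; 0.0634 0.6525]  S=[1.3109 0.0498; 0.0498 1.2482]  K=[0.6870 -0.1037; 0.1386 0.5081]  nu=[-1.8032, -0.0080]  x^+=[-2.0815, 1.3222]  P^+=[0.2565 -0.0123; -0.0123 0.2981]
step 2: x^-=[-1.9644, 1.3338]  P^-=[0.5481 0.0446; 0.0446 0.5396]  S=[0.9639 0.0669; 0.0669 1.1313]  K=[0.5846 -0.0823; 0.1374 0.4618]  nu=[0.9910, -3.4574]  x^+=[-1.1004, -0.1265]  P^+=[0.2175 -0.0071; -0.0071 0.2717]
step 3: x^-=[-1.1376, -0.0627]  P^-=[0.5085 0.0485; 0.0485 0.5162]  S=[0.9248 0.0727; 0.0727 1.1052]  K=[0.5673 -0.0762; 0.1399 0.4500]  nu=[-1.5986, -1.2121]  x^+=[-1.9522, -0.8318]  P^+=[0.2107 -0.0048; -0.0048 0.2652]

K[0,0] = 0.5673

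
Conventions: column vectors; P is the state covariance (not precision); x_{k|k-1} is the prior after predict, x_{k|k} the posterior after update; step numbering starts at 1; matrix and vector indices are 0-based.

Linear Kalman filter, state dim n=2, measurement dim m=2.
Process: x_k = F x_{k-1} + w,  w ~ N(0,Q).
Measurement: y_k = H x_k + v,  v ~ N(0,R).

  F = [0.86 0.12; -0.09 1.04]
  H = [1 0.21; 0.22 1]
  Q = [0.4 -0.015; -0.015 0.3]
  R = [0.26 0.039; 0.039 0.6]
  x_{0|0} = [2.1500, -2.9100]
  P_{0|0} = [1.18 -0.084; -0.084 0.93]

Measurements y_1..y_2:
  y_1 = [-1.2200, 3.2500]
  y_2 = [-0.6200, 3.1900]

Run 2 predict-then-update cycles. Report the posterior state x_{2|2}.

x_post = [-1.0029, 2.5141]

step 1: x^-=[1.4998, -3.2199]  P^-=[1.2688 -0.0645; -0.0645 1.3312]  S=[1.5604 0.5302; 0.5302 1.9642]  K=[0.8448 -0.1188; -0.0991 0.6972]  nu=[-2.0436, 6.1399]  x^+=[-0.9558, 1.2636]  P^+=[0.2339 -0.0898; -0.0898 0.4342]
step 2: x^-=[-0.6704, 1.4002]  P^-=[0.5607 -0.0582; -0.0582 0.7884]  S=[0.8310 0.2670; 0.2670 1.3899]  K=[0.6874 -0.0852; -0.0534 0.5683]  nu=[-0.2437, 1.9373]  x^+=[-1.0029, 2.5141]  P^+=[0.1892 -0.0659; -0.0659 0.3534]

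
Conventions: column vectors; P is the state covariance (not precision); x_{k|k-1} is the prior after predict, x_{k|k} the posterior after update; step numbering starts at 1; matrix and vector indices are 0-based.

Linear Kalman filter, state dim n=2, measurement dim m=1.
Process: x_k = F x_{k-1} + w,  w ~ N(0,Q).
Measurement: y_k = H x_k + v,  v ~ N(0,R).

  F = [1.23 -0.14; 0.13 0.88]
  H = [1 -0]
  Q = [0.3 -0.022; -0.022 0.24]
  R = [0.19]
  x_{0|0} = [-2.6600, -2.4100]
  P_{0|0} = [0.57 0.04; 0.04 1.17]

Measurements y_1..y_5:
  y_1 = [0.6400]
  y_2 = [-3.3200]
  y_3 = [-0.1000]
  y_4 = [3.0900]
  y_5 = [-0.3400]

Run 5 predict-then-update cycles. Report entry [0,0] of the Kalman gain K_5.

step 1: x^-=[-2.9344, -2.4666]  P^-=[1.1715 -0.0324; -0.0324 1.1648]  S=[1.3615]  K=[0.8604; -0.0238]  nu=[3.5744]  x^+=[0.1412, -2.5517]  P^+=[0.1635 -0.0045; -0.0045 1.1641]
step 2: x^-=[0.5309, -2.2272]  P^-=[0.5717 -0.1441; -0.1441 1.1432]  S=[0.7617]  K=[0.7506; -0.1892]  nu=[-3.8509]  x^+=[-2.3594, -1.4987]  P^+=[0.1426 -0.0359; -0.0359 1.1159]
step 3: x^-=[-2.6923, -1.6256]  P^-=[0.5500 -0.1749; -0.1749 1.0984]  S=[0.7400]  K=[0.7432; -0.2364]  nu=[2.5923]  x^+=[-0.7656, -2.2384]  P^+=[0.1412 -0.0449; -0.0449 1.0570]
step 4: x^-=[-0.6283, -2.0693]  P^-=[0.5498 -0.1774; -0.1774 1.0507]  S=[0.7398]  K=[0.7432; -0.2398]  nu=[3.7183]  x^+=[2.1351, -2.9611]  P^+=[0.1412 -0.0456; -0.0456 1.0081]
step 5: x^-=[3.0407, -2.3282]  P^-=[0.5491 -0.1721; -0.1721 1.0126]  S=[0.7391]  K=[0.7429; -0.2329]  nu=[-3.3807]  x^+=[0.5291, -1.5409]  P^+=[0.1412 -0.0442; -0.0442 0.9726]

K[0,0] = 0.7429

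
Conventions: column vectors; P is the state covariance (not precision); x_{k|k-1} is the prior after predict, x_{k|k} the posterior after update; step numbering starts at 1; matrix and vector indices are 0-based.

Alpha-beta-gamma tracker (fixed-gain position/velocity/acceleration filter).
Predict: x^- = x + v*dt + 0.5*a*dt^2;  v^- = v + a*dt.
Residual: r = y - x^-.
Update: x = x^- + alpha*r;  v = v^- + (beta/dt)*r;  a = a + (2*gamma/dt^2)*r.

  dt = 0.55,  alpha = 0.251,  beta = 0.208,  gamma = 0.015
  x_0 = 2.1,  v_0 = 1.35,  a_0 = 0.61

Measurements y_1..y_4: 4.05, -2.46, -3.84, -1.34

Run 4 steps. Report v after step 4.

v_post = -3.2384

step 1: x_pred=2.9348  r=1.1152  x^+=3.2147  v^+=2.1073  a^+=0.7206
step 2: x_pred=4.4827  r=-6.9427  x^+=2.7401  v^+=-0.1220  a^+=0.0321
step 3: x_pred=2.6778  r=-6.5178  x^+=1.0418  v^+=-2.5693  a^+=-0.6143
step 4: x_pred=-0.4642  r=-0.8758  x^+=-0.6840  v^+=-3.2384  a^+=-0.7012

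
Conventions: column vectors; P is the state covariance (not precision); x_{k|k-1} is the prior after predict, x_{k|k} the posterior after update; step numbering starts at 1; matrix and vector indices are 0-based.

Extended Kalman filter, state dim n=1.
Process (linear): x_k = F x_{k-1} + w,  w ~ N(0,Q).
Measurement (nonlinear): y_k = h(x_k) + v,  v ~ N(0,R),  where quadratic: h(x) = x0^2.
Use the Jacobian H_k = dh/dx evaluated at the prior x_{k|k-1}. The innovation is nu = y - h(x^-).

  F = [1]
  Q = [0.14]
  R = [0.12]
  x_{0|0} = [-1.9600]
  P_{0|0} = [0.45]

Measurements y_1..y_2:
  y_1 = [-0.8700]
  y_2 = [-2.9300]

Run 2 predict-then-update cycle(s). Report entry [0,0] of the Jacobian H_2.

step 1: x^-=[-1.9600]  P^-=[0.5900]  H_jac=[-3.9200]  S=[9.1862]  K=[-0.2518]  nu=[-4.7116]  x^+=[-0.7738]  P^+=[0.0077]
step 2: x^-=[-0.7738]  P^-=[0.1477]  H_jac=[-1.5475]  S=[0.4737]  K=[-0.4825]  nu=[-3.5287]  x^+=[0.9289]  P^+=[0.0374]

H_jac[0,0] = -1.5475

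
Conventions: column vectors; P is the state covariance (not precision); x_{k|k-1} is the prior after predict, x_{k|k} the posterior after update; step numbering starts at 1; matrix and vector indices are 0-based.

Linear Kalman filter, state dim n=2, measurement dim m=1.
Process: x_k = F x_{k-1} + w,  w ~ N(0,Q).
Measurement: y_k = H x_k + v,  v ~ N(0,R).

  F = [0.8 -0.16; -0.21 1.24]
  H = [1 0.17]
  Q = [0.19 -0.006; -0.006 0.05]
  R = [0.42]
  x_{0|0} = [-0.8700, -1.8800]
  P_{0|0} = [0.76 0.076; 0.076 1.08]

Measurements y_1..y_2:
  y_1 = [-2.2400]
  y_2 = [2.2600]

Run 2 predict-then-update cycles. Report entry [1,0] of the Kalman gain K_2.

K[1,0] = -0.2639

step 1: x^-=[-0.3952, -2.1485]  P^-=[0.6846 -0.2700; -0.2700 1.7045]  S=[1.0621]  K=[0.6014; 0.0186]  nu=[-1.4796]  x^+=[-1.2850, -2.1760]  P^+=[0.3005 -0.2819; -0.2819 1.7042]
step 2: x^-=[-0.6798, -2.4284]  P^-=[0.4981 -0.6837; -0.6837 2.8304]  S=[0.7675]  K=[0.4976; -0.2639]  nu=[3.3526]  x^+=[0.9885, -3.3132]  P^+=[0.3081 -0.5829; -0.5829 2.7770]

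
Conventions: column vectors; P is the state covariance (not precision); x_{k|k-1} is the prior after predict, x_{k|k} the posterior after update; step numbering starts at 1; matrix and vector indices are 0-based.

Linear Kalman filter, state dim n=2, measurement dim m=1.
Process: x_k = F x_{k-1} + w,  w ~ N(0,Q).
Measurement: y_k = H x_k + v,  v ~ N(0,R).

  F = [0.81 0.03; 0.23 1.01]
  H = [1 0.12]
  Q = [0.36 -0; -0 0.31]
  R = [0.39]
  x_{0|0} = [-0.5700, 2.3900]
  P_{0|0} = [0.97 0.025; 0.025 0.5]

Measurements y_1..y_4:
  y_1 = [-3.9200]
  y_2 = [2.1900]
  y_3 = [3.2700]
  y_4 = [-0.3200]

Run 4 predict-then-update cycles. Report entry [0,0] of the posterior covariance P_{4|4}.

P_post[0,0] = 0.2265

step 1: x^-=[-0.3900, 2.2828]  P^-=[0.9981 0.2165; 0.2165 0.8830]  S=[1.4528]  K=[0.7049; 0.2220]  nu=[-3.8039]  x^+=[-3.0714, 1.4385]  P^+=[0.2762 -0.0108; -0.0108 0.8114]
step 2: x^-=[-2.4447, 0.7465]  P^-=[0.5414 0.0671; 0.0671 1.1473]  S=[0.9641]  K=[0.5700; 0.2124]  nu=[4.5451]  x^+=[0.1459, 1.7120]  P^+=[0.2282 -0.0496; -0.0496 1.1038]
step 3: x^-=[0.1695, 1.7627]  P^-=[0.5083 0.0350; 0.0350 1.4250]  S=[0.9273]  K=[0.5527; 0.2222]  nu=[2.8890]  x^+=[1.7664, 2.4046]  P^+=[0.2250 -0.0788; -0.0788 1.3792]
step 4: x^-=[1.5029, 2.8350]  P^-=[0.5051 0.0187; 0.0187 1.6922]  S=[0.9239]  K=[0.5491; 0.2400]  nu=[-2.1631]  x^+=[0.3152, 2.3158]  P^+=[0.2265 -0.1031; -0.1031 1.6390]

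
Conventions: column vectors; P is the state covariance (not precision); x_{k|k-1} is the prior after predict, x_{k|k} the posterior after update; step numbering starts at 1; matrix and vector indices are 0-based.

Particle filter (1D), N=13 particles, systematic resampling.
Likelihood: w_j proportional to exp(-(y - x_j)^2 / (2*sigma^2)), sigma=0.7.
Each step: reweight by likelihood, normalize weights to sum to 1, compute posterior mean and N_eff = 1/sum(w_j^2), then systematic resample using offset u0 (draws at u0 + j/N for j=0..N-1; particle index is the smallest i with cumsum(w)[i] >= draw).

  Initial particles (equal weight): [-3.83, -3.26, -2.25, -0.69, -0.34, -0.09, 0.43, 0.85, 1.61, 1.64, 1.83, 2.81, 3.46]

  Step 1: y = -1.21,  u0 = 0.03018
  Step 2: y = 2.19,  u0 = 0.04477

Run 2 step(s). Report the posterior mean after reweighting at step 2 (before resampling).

step 1: w=[0.0005, 0.0071, 0.1724, 0.3946, 0.2402, 0.1446, 0.0334, 0.0068, 0.0002, 0.0001, 0.0000, 0.0000, 0.0000]  mean=-0.7593  Neff=3.7701  idx=[2, 2, 3, 3, 3, 3, 3, 3, 4, 4, 4, 5, 5]
step 2: w=[0.0000, 0.0000, 0.0135, 0.0135, 0.0135, 0.0135, 0.0135, 0.0135, 0.0935, 0.0935, 0.0935, 0.3191, 0.3191]  mean=-0.2089  Neff=4.3301  idx=[5, 8, 9, 10, 10, 11, 11, 11, 11, 12, 12, 12, 12]

post_mean = -0.2089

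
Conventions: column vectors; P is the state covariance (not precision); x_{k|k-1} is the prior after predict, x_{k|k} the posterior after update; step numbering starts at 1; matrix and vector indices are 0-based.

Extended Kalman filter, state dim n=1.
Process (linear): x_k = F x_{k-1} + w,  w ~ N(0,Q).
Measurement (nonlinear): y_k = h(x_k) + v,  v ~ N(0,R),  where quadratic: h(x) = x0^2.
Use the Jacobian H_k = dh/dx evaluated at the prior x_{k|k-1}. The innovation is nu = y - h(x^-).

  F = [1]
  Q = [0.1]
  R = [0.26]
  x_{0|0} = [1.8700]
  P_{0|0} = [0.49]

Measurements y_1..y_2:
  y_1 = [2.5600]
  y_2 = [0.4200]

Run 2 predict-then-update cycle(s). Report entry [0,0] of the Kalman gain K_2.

K[0,0] = 0.2544

step 1: x^-=[1.8700]  P^-=[0.5900]  H_jac=[3.7400]  S=[8.5127]  K=[0.2592]  nu=[-0.9369]  x^+=[1.6271]  P^+=[0.0180]
step 2: x^-=[1.6271]  P^-=[0.1180]  H_jac=[3.2543]  S=[1.5099]  K=[0.2544]  nu=[-2.2276]  x^+=[1.0605]  P^+=[0.0203]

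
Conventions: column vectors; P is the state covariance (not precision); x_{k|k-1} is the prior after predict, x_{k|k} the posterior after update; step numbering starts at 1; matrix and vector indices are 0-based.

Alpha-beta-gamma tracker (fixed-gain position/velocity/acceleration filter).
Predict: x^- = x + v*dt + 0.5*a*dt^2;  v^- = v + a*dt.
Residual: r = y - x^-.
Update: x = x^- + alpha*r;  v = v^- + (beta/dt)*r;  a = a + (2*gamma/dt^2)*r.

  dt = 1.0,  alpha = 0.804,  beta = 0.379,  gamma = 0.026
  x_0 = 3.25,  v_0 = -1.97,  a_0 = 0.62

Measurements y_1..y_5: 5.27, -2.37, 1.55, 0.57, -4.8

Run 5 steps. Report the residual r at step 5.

resid = -6.3046

step 1: x_pred=1.5900  r=3.6800  x^+=4.5487  v^+=0.0447  a^+=0.8114
step 2: x_pred=4.9991  r=-7.3691  x^+=-0.9257  v^+=-1.9368  a^+=0.4282
step 3: x_pred=-2.6484  r=4.1984  x^+=0.7271  v^+=0.0825  a^+=0.6465
step 4: x_pred=1.1329  r=-0.5629  x^+=0.6803  v^+=0.5157  a^+=0.6172
step 5: x_pred=1.5046  r=-6.3046  x^+=-3.5643  v^+=-1.2566  a^+=0.2894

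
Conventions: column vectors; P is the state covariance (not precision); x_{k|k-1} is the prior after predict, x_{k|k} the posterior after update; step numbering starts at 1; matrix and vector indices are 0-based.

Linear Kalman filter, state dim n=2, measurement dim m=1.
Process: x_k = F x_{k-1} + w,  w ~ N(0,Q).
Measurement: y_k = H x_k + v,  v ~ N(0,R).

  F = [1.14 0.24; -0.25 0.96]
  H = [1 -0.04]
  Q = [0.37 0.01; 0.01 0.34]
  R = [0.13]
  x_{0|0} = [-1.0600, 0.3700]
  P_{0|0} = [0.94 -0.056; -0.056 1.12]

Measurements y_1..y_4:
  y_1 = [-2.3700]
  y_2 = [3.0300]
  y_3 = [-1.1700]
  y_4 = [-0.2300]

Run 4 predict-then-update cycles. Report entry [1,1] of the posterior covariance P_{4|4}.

P_post[1,1] = 1.4948

step 1: x^-=[-1.1196, 0.6202]  P^-=[1.6255 -0.0578; -0.0578 1.4578]  S=[1.7624]  K=[0.9236; -0.0659]  nu=[-1.2256]  x^+=[-2.2516, 0.7009]  P^+=[0.1220 0.0494; 0.0494 1.4502]
step 2: x^-=[-2.3986, 1.2358]  P^-=[0.6392 0.3605; 0.3605 1.6604]  S=[0.7430]  K=[0.8409; 0.3958]  nu=[5.4780]  x^+=[2.2077, 3.4038]  P^+=[0.1138 0.1132; 0.1132 1.5440]
step 3: x^-=[3.3337, 2.7158]  P^-=[0.6688 0.4504; 0.4504 1.7157]  S=[0.7655]  K=[0.8501; 0.4987]  nu=[-4.3951]  x^+=[-0.4027, 0.5240]  P^+=[0.1156 0.1258; 0.1258 1.5253]
step 4: x^-=[-0.3333, 0.6037]  P^-=[0.6769 0.4587; 0.4587 1.6926]  S=[0.7729]  K=[0.8520; 0.5059]  nu=[0.1275]  x^+=[-0.2247, 0.6682]  P^+=[0.1158 0.1256; 0.1256 1.4948]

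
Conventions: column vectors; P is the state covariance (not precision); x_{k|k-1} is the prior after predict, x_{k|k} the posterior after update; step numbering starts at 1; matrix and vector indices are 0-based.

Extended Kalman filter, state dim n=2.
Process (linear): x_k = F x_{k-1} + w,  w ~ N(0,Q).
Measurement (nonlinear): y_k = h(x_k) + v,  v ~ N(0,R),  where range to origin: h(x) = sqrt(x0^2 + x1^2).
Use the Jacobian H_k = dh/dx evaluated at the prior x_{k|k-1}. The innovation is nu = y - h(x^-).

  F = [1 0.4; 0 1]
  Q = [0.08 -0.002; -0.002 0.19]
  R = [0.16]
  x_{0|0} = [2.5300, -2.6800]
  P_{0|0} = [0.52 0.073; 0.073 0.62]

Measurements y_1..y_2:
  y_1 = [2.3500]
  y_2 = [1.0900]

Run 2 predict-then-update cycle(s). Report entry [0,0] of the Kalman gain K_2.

K[0,0] = -0.4425

step 1: x^-=[1.4580, -2.6800]  P^-=[0.7576 0.3190; 0.3190 0.8100]  H_jac=[0.4779 -0.8784]  S=[0.6902]  K=[0.1186; -0.8100]  nu=[-0.7009]  x^+=[1.3749, -2.1122]  P^+=[0.7479 0.3853; 0.3853 0.3571]
step 2: x^-=[0.5300, -2.1122]  P^-=[1.1933 0.5261; 0.5261 0.5471]  H_jac=[0.2434 -0.9699]  S=[0.4970]  K=[-0.4425; -0.8101]  nu=[-1.0877]  x^+=[1.0113, -1.2311]  P^+=[1.0960 0.3480; 0.3480 0.2210]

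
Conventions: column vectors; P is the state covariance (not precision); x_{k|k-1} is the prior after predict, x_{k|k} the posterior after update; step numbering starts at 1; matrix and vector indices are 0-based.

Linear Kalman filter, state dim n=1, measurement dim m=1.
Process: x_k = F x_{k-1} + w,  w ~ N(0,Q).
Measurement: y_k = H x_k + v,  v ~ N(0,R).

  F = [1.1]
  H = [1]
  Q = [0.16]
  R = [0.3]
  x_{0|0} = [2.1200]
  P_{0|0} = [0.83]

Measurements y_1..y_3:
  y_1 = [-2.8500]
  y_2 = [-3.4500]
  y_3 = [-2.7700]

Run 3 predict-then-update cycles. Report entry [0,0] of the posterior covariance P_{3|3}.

P_post[0,0] = 0.1672

step 1: x^-=[2.3320]  P^-=[1.1643]  S=[1.4643]  K=[0.7951]  nu=[-5.1820]  x^+=[-1.7883]  P^+=[0.2385]
step 2: x^-=[-1.9672]  P^-=[0.4486]  S=[0.7486]  K=[0.5993]  nu=[-1.4828]  x^+=[-2.8558]  P^+=[0.1798]
step 3: x^-=[-3.1414]  P^-=[0.3775]  S=[0.6775]  K=[0.5572]  nu=[0.3714]  x^+=[-2.9344]  P^+=[0.1672]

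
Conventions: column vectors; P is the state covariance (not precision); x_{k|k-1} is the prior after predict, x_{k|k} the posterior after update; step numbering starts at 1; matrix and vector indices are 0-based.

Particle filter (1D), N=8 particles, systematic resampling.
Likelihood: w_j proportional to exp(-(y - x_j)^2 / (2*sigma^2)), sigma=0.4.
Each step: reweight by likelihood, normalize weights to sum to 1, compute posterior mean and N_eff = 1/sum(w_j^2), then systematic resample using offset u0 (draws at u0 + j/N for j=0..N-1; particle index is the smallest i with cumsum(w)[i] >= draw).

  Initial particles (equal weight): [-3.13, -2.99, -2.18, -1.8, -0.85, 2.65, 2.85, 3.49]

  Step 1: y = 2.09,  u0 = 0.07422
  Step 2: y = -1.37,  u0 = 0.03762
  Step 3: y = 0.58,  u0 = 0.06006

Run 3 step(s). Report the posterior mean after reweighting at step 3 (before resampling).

step 1: w=[0.0000, 0.0000, 0.0000, 0.0000, 0.0000, 0.6925, 0.3035, 0.0040]  mean=2.7141  Neff=1.7493  idx=[5, 5, 5, 5, 5, 6, 6, 6]
step 2: w=[0.1993, 0.1993, 0.1993, 0.1993, 0.1993, 0.0012, 0.0012, 0.0012]  mean=2.6507  Neff=5.0348  idx=[0, 0, 1, 2, 2, 3, 3, 4]
step 3: w=[0.1250, 0.1250, 0.1250, 0.1250, 0.1250, 0.1250, 0.1250, 0.1250]  mean=2.6500  Neff=8.0000  idx=[0, 1, 2, 3, 4, 5, 6, 7]

post_mean = 2.6500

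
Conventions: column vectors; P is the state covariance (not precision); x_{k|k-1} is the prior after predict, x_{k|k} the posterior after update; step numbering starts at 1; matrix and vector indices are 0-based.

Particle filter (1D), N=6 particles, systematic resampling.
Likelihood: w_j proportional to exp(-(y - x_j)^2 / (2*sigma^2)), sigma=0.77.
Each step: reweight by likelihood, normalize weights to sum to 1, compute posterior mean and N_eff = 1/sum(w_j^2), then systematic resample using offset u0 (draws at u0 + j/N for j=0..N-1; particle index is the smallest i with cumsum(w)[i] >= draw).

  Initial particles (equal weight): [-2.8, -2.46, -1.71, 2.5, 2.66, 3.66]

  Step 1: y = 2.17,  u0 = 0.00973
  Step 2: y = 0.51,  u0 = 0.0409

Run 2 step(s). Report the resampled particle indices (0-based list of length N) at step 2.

resampled_idx = [0, 0, 1, 2, 3, 4]

step 1: w=[0.0000, 0.0000, 0.0000, 0.4845, 0.4338, 0.0817]  mean=2.6641  Neff=2.3277  idx=[3, 3, 3, 4, 4, 4]
step 2: w=[0.2120, 0.2120, 0.2120, 0.1213, 0.1213, 0.1213]  mean=2.5582  Neff=5.5859  idx=[0, 0, 1, 2, 3, 4]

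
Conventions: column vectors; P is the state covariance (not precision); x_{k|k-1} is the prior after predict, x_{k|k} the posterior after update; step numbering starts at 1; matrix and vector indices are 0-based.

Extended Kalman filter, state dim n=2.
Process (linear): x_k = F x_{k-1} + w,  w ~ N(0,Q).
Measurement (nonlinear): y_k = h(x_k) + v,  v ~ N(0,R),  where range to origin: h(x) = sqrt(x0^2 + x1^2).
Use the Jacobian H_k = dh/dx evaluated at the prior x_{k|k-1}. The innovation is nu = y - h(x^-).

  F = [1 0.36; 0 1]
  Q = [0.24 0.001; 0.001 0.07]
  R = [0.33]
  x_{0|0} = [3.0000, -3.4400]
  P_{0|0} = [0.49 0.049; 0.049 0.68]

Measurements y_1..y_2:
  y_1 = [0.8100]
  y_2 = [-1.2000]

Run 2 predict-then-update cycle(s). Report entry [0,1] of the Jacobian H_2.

step 1: x^-=[1.7616, -3.4400]  P^-=[0.8534 0.2948; 0.2948 0.7500]  H_jac=[0.4558 -0.8901]  S=[0.8623]  K=[0.1468; -0.6183]  nu=[-3.0548]  x^+=[1.3131, -1.5511]  P^+=[0.8348 0.3731; 0.3731 0.4203]
step 2: x^-=[0.7547, -1.5511]  P^-=[1.3979 0.5254; 0.5254 0.4903]  H_jac=[0.4375 -0.8992]  S=[0.5806]  K=[0.2398; -0.3634]  nu=[-2.9249]  x^+=[0.0534, -0.4882]  P^+=[1.3645 0.5760; 0.5760 0.4136]

H_jac[0,1] = -0.8992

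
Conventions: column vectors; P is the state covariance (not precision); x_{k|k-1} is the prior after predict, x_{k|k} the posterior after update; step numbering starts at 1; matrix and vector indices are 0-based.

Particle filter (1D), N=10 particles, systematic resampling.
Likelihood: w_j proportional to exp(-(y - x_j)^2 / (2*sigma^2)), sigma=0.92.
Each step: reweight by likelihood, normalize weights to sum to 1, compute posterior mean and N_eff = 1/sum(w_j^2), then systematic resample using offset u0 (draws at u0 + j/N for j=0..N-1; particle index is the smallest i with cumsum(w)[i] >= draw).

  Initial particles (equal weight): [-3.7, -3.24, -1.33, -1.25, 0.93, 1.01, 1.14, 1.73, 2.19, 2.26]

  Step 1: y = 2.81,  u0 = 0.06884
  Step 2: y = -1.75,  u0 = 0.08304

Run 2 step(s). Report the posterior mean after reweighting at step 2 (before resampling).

step 1: w=[0.0000, 0.0000, 0.0000, 0.0000, 0.0477, 0.0567, 0.0741, 0.1931, 0.3066, 0.3218]  mean=1.9187  Neff=4.0685  idx=[5, 6, 7, 7, 8, 8, 8, 9, 9, 9]
step 2: w=[0.5444, 0.3527, 0.0383, 0.0383, 0.0051, 0.0051, 0.0051, 0.0037, 0.0037, 0.0037]  mean=1.1428  Neff=2.3597  idx=[0, 0, 0, 0, 0, 1, 1, 1, 1, 5]

post_mean = 1.1428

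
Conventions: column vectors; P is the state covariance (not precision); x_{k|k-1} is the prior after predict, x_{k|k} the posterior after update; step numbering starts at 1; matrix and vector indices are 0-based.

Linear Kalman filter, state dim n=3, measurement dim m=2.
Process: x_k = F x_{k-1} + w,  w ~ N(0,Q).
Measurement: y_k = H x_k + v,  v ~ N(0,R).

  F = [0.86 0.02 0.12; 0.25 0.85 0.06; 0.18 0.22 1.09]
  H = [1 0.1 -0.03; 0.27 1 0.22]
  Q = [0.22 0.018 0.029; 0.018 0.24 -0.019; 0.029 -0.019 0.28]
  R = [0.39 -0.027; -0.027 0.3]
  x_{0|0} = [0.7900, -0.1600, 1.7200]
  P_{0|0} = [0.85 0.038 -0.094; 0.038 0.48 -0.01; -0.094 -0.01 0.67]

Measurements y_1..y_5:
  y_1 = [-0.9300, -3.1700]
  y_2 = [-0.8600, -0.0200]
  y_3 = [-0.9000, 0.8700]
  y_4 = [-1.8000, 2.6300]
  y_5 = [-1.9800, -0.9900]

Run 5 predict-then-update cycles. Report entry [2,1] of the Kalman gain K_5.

step 1: x^-=[0.8826, 0.1647, 1.9818]  P^-=[0.8404 0.2330 0.1670; 0.2330 0.6546 0.1247; 0.1670 0.1247 1.0881]  S=[1.2737 0.5319; 0.5319 1.2691]  K=[0.6191 0.1319; -0.0166 0.5940; -0.0234 0.3322]  nu=[-1.7696, -4.0090]  x^+=[-0.7417, -2.1872, 0.6913]  P^+=[0.2433 -0.0477 0.0221; -0.0477 0.2170 -0.1159; 0.0221 -0.1159 0.9556]
step 2: x^-=[-0.5986, -2.0030, 0.1388]  P^-=[0.4162 0.0356 0.1991; 0.0356 0.3840 -0.0175; 0.1991 -0.0175 1.3831]  S=[0.8065 0.1935; 0.1935 0.8165]  K=[0.4842 0.1201; -0.0235 0.4830; 0.0987 0.3936]  nu=[-0.0569, 2.1141]  x^+=[-0.3722, -0.9807, 0.9654]  P^+=[0.1928 -0.0473 0.0827; -0.0473 0.1975 -0.1783; 0.0827 -0.1783 1.2337]
step 3: x^-=[-0.2239, -0.8687, 0.7695]  P^-=[0.3950 0.0252 0.2827; 0.0252 0.3634 -0.0467; 0.2827 -0.0467 1.7047]  S=[0.7786 0.1909; 0.1909 0.8014]  K=[0.4677 0.1308; -0.0311 0.4566; 0.1780 0.4626]  nu=[-0.5661, 1.6299]  x^+=[-0.2755, -0.1070, 1.4227]  P^+=[0.1877 -0.0513 0.1237; -0.0513 0.2010 -0.2244; 0.1237 -0.2244 1.4771]
step 4: x^-=[-0.0684, -0.0745, 1.4776]  P^-=[0.4029 0.0216 0.3500; 0.0216 0.3613 -0.0628; 0.3500 -0.0628 1.9876]  S=[0.7820 0.2016; 0.2016 0.8125]  K=[0.4687 0.1389; -0.0384 0.4444; 0.2292 0.5203]  nu=[-1.6799, 2.3978]  x^+=[-0.5226, 1.0555, 2.3402]  P^+=[0.1891 -0.0554 0.1517; -0.0554 0.2066 -0.2603; 0.1517 -0.2603 1.6785]
step 5: x^-=[-0.1475, 0.9070, 2.6890]  P^-=[0.4123 0.0190 0.4010; 0.0190 0.3616 -0.0753; 0.4010 -0.0753 2.2207]  S=[0.7881 0.2109; 0.2109 0.8239]  K=[0.4716 0.1445; -0.0439 0.4362; 0.2634 0.5656]  nu=[-1.8425, -2.4487]  x^+=[-1.3704, -0.0803, 0.8186]  P^+=[0.1910 -0.0587 0.1715; -0.0587 0.2114 -0.2884; 0.1715 -0.2884 1.8396]

K[2,1] = 0.5656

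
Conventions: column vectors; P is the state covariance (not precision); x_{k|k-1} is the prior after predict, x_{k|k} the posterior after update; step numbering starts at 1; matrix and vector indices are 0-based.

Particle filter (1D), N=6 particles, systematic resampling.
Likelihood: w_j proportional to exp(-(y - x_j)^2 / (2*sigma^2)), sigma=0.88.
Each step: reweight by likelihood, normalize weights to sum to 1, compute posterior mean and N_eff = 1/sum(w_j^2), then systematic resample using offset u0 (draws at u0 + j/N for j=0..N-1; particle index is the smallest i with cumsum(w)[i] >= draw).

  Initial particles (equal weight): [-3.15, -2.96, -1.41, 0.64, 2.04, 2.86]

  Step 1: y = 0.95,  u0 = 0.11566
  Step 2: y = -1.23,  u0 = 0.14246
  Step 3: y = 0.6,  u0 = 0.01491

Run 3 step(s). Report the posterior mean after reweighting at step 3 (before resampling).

step 1: w=[0.0000, 0.0000, 0.0180, 0.6157, 0.3042, 0.0621]  mean=1.1668  Neff=2.1019  idx=[3, 3, 3, 3, 4, 5]
step 2: w=[0.2494, 0.2494, 0.2494, 0.2494, 0.0024, 0.0000]  mean=0.6435  Neff=4.0195  idx=[0, 1, 1, 2, 3, 3]
step 3: w=[0.1667, 0.1667, 0.1667, 0.1667, 0.1667, 0.1667]  mean=0.6400  Neff=6.0000  idx=[0, 1, 2, 3, 4, 5]

post_mean = 0.6400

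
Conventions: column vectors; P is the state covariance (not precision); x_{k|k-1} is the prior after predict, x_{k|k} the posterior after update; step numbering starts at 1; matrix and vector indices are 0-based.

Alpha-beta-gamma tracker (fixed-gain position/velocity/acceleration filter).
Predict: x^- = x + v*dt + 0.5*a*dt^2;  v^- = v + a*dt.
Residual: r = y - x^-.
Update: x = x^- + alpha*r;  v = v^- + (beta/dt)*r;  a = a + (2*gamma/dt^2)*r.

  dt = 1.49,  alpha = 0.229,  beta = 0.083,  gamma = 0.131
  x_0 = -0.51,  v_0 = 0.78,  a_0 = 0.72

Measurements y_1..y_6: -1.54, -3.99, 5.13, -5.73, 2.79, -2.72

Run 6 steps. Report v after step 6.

step 1: x_pred=1.4514  r=-2.9914  x^+=0.7664  v^+=1.6862  a^+=0.3670
step 2: x_pred=3.6861  r=-7.6761  x^+=1.9283  v^+=1.8054  a^+=-0.5389
step 3: x_pred=4.0201  r=1.1099  x^+=4.2742  v^+=1.0642  a^+=-0.4079
step 4: x_pred=5.4071  r=-11.1371  x^+=2.8567  v^+=-0.1640  a^+=-1.7222
step 5: x_pred=0.7006  r=2.0894  x^+=1.1791  v^+=-2.6137  a^+=-1.4757
step 6: x_pred=-4.3535  r=1.6335  x^+=-3.9794  v^+=-4.7215  a^+=-1.2829

v_post = -4.7215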